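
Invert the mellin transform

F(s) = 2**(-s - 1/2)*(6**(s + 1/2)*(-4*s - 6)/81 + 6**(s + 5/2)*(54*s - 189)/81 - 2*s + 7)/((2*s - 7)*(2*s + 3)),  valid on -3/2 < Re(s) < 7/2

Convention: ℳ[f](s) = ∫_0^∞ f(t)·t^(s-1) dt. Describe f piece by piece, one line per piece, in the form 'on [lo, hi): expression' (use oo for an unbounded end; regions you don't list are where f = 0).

reversing the shared t-power: t on [0, 1/2); 2*t on [1/2, 3); t**(-4) on [3, ∞)
linearity at 1/2, 3 turns ℳ[f](s) into 3 summed integrals
∫ t**(3/2)·t^(s-1) over [0, 1/2)
∫ over [1/2, 3) of 2*t**(3/2)·t^(s-1) joins the sum
for t in [3, ∞): the term is ∫ t**(-7/2)·t^(s-1)

on [0, 1/2): t**(3/2)
on [1/2, 3): 2*t**(3/2)
on [3, oo): t**(-7/2)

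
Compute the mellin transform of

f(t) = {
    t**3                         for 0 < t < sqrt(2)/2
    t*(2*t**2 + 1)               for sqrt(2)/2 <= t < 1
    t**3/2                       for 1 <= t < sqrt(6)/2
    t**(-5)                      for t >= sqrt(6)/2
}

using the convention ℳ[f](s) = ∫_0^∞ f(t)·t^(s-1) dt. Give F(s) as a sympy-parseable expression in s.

remove the power substitution first: t**(3/2) on [0, 1/2); sqrt(t)*(2*t + 1) on [1/2, 1); t**(3/2)/2 on [1, 3/2); …
undo the shared t-power: t on [0, 1/2); 2*t + 1 on [1/2, 1); t/2 on [1, 3/2); …
integrate the 4 segments split at sqrt(2)/2, 1, sqrt(6)/2, then add the results
segment [0, sqrt(2)/2) carries t**3; integrate it
over [sqrt(2)/2, 1), the kernel integral of t*(2*t**2 + 1) enters the sum
∫ over [1, sqrt(6)/2) of t**3/2·t^(s-1) joins the sum
for t in [sqrt(6)/2, ∞): the term is ∫ t**(-5)·t^(s-1)

2**(-s/2 - 5/2)*(135*2**(s/2 + 3/2)*(s - 5)*(s + 1) + 27*2**(s/2 + 7/2)*(s - 5) - 32*3**(s/2 + 1/2)*(s + 1)*(s + 3) + 3**(s/2 + 9/2)*(s - 5)*(s + 1) - 216*s - 162*(s - 5)*(s + 1) + 1080)/(27*(s - 5)*(s + 1)*(s + 3))
  -3 < Re(s) < 5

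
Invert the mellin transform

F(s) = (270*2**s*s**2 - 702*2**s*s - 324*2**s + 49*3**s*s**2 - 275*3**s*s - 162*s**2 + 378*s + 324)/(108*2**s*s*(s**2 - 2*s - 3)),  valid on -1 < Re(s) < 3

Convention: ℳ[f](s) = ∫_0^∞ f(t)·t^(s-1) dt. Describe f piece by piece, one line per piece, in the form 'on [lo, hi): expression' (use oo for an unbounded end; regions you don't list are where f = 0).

summing 4 kernel integrals split by 1/2, 1, 3/2 yields ℳ[f](s)
segment [0, 1/2) carries t; integrate it
∫ (2*t + 1)·t^(s-1) over [1/2, 1)
segment 1 to 3/2 holds t/2; add its integral
on [3/2, ∞): add ∫ t**(-3)·t^(s-1) dt

on [0, 1/2): t
on [1/2, 1): 2*t + 1
on [1, 3/2): t/2
on [3/2, oo): t**(-3)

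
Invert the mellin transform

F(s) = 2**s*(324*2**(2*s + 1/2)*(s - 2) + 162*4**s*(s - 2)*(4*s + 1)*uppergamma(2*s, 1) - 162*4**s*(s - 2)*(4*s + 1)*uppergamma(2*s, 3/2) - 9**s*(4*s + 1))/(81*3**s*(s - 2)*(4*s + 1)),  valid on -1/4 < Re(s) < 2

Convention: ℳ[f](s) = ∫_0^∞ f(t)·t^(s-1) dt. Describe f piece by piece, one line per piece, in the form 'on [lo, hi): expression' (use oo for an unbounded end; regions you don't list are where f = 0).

on [0, 8/3): 2**(3/4)*3**(1/4)*t**(1/4)/2
on [8/3, 6): exp(-sqrt(6)*sqrt(t)/4)
on [6, oo): 4/(9*t**2)

strip the common scale on t: t**(1/4) on [0, 4); exp(-sqrt(t)/2) on [4, 9); t**(-2) on [9, ∞)
reversing the power substitution: sqrt(t) on [0, 2); exp(-t/2) on [2, 3); t**(-4) on [3, ∞)
decompose at 8/3, 6; ℳ[f](s) sums the 3 pieces' integrals
∫ over [0, 8/3) of 2**(3/4)*3**(1/4)*t**(1/4)/2·t^(s-1) joins the sum
∫ exp(-sqrt(6)*sqrt(t)/4)·t^(s-1) over [8/3, 6)
the [6, ∞) slice contributes ∫ 4/(9*t**2)·t^(s-1) dt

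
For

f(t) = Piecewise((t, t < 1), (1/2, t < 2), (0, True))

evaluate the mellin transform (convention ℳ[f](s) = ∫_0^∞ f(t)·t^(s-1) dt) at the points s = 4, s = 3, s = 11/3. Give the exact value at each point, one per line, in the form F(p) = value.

F(4) = 83/40
F(3) = 17/12
F(11/3) = 6/77 + 12*2**(2/3)/11

split f at 1: ℳ[f](s) collects 2 kernel integrals
∫ t·t^(s-1) over [0, 1)
the [1, 2) slice contributes ∫ 1/2·t^(s-1) dt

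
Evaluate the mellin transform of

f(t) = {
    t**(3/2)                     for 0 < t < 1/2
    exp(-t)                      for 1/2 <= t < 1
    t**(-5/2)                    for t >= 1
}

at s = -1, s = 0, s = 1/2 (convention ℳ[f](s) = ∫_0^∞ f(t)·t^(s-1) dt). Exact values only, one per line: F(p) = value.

split f at 1/2, 1: ℳ[f](s) collects 3 kernel integrals
for t in [0, 1/2): the term is ∫ t**(3/2)·t^(s-1)
for t in [1/2, 1): the term is ∫ exp(-t)·t^(s-1)
on [1, ∞) integrate f = t**(-5/2) against the kernel

F(-1) = -expint(2, 1) + 2/7 + 2*expint(2, 1/2) + sqrt(2)
F(0) = Ei(-1) + sqrt(2)/6 + 2/5 - Ei(-1/2)
F(1/2) = -sqrt(pi)*erfc(1) + sqrt(pi)*erfc(sqrt(2)/2) + 5/8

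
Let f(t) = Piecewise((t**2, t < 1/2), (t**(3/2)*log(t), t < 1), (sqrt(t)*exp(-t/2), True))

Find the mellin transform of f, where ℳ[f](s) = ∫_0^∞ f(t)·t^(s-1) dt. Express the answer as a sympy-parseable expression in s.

2**(-s - 5/2)*(2**(s + 9/2)*(-s - 2) + 2**(2*s + 3)*(s + 2)*(8*s + (2*s + 1)**2 + 8)*uppergamma(s + 1/2, 1/2) + 8*s + 4*(s + 2)*(2*s + 1)*log(2) + 8*(s + 2)*log(2) + sqrt(2)*(8*s + (2*s + 1)**2 + 8) + 16)/((s + 2)*(8*s + (2*s + 1)**2 + 8))
  Re(s) > -2

invert the shared t-power to get t**(3/2) on [0, 1/2); t*log(t) on [1/2, 1); exp(-t/2) on [1, ∞)
along the cuts 1/2, 1, ℳ[f](s) splits into 3 integrals
[0, 1/2) adds the kernel integral of t**2
the [1/2, 1) slice contributes ∫ t**(3/2)*log(t)·t^(s-1) dt
piece [1, ∞): integrate sqrt(t)*exp(-t/2) against the kernel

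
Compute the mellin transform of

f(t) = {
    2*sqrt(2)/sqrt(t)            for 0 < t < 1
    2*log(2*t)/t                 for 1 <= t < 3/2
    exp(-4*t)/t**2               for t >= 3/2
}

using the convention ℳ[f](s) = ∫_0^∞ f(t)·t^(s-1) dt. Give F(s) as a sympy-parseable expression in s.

2*(-3*12**s*(s - 2)*(2*s - 1)*log(2) - 3*12**s*(2*s - 1)*log(2) + 3*12**s*(2*s - 1) + 6*12**s*sqrt(2)*(2*s + (s - 2)**2 - 3) + 2*18**s*(1 - 2*s) + 2*18**s*(s - 2)*(2*s - 1)*log(3) + 2*18**s*(2*s - 1)*log(3) + 24*3**s*(2*s - 1)*(2*s + (s - 2)**2 - 3)*uppergamma(s - 2, 6))/(3*12**s*(2*s - 1)*(2*s + (s - 2)**2 - 3))
  Re(s) > 1/2

back out the shared t-power: 2*sqrt(2)*sqrt(t) on [0, 1); 2*log(2*t) on [1, 3/2); exp(-4*t)/t on [3/2, ∞)
strip the shared t-power: 2*sqrt(2)*t**(3/2) on [0, 1); 2*t*log(2*t) on [1, 3/2); exp(-4*t) on [3/2, ∞)
back out the common scale on t: t**(3/2) on [0, 2); t*log(t) on [2, 3); exp(-2*t) on [3, ∞)
slice at 1, 3/2, transform all 3 pieces, and sum them
between 0 and 1 the integrand is 2*sqrt(2)/sqrt(t)·t^(s-1)
segment 1 to 3/2 holds 2*log(2*t)/t; add its integral
the [3/2, ∞) slice contributes ∫ exp(-4*t)/t**2·t^(s-1) dt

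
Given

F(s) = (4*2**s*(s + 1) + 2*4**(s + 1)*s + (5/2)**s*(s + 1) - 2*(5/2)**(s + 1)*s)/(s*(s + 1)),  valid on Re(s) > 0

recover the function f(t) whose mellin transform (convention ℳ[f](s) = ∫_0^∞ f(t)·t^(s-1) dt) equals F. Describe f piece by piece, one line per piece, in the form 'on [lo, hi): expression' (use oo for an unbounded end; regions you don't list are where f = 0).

linearity at 2, 5/2 turns ℳ[f](s) into 3 summed integrals
[0, 2) adds the kernel integral of 5
segment 2 to 5/2 holds 1; add its integral
∫ over [5/2, 4) of 2*t·t^(s-1) joins the sum

on [0, 2): 5
on [2, 5/2): 1
on [5/2, 4): 2*t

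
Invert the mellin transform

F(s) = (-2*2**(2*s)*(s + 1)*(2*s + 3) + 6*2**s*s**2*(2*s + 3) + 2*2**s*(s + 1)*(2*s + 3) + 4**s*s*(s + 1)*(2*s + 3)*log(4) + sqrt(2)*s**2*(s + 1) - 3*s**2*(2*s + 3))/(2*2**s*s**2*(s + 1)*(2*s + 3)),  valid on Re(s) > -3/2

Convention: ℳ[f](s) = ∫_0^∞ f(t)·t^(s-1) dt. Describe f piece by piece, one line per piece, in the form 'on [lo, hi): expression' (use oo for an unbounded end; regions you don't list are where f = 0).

breakpoints 1/2, 1: one integral from each of the 3 segments
segment [0, 1/2) carries t**(3/2); integrate it
segment [1/2, 1) carries 3*t; integrate it
on [1, 2) integrate f = log(t) against the kernel

on [0, 1/2): t**(3/2)
on [1/2, 1): 3*t
on [1, 2): log(t)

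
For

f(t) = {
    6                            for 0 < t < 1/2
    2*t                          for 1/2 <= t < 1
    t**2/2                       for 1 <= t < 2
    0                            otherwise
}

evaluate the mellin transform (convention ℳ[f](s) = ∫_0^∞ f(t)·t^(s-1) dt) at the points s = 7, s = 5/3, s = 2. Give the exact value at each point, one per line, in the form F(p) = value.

F(7) = 1847921/64512
F(5/3) = 27/44 + 129*2**(1/3)/160 + 12*2**(2/3)/11
F(2) = 77/24

linearity at 1/2, 1 turns ℳ[f](s) into 3 summed integrals
segment 0 to 1/2 holds 6; add its integral
piece [1/2, 1): integrate 2*t against the kernel
∫ t**2/2·t^(s-1) over [1, 2)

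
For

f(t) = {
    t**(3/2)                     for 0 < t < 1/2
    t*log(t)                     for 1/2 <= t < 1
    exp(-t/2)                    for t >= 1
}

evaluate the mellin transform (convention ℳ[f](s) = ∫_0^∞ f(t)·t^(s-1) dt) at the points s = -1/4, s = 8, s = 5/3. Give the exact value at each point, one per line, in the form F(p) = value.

F(-1/4) = 2**(1/4)*(-80*2**(3/4) + 18*sqrt(2) + 45*sqrt(2)*uppergamma(-1/4, 1/2) + 60*log(2) + 80)/90
F(8) = -511/41472 + sqrt(2)/9728 + log(2)/4608 + 2127246*exp(-1/2)
F(5/3) = 2**(1/3)*(-684*2**(2/3) + 171 + 192*sqrt(2) + 456*log(2) + 19456*2**(1/3)*uppergamma(5/3, 1/2))/9728

decompose at 1/2, 1; ℳ[f](s) sums the 3 pieces' integrals
for t in [0, 1/2): the term is ∫ t**(3/2)·t^(s-1)
on [1/2, 1): add ∫ t*log(t)·t^(s-1) dt
on [1, ∞) integrate f = exp(-t/2) against the kernel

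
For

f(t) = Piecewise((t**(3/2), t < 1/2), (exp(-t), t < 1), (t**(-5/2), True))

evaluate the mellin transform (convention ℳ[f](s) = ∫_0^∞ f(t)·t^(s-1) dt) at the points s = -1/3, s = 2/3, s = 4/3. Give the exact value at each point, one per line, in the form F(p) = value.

F(-1/3) = -uppergamma(-1/3, 1) + 6/17 + 3*2**(5/6)/14 + uppergamma(-1/3, 1/2)
F(2/3) = -uppergamma(2/3, 1) + 3*2**(5/6)/52 + 6/11 + uppergamma(2/3, 1/2)
F(4/3) = -uppergamma(4/3, 1) + 3*2**(1/6)/68 + uppergamma(4/3, 1/2) + 6/7

slice at 1/2, 1, transform all 3 pieces, and sum them
on [0, 1/2): add ∫ t**(3/2)·t^(s-1) dt
piece [1/2, 1): integrate exp(-t) against the kernel
∫ over [1, ∞) of t**(-5/2)·t^(s-1) joins the sum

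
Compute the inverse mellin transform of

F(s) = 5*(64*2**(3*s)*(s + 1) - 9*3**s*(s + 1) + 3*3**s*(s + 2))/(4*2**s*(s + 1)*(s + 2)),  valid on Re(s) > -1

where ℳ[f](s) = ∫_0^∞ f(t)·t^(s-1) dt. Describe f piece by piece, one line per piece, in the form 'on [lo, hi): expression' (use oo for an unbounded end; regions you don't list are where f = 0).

split f at 3/2: ℳ[f](s) collects 2 kernel integrals
on [0, 3/2) integrate f = 5*t/2 against the kernel
on [3/2, 4) integrate f = 5*t**2 against the kernel

on [0, 3/2): 5*t/2
on [3/2, 4): 5*t**2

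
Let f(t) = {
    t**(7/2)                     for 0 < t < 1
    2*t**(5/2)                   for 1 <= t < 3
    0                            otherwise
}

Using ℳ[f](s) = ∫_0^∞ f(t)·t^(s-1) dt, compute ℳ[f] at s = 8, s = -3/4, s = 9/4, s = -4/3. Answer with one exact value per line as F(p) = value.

F(8) = -50/483 + 78732*sqrt(3)/7
F(-3/4) = -60/77 + 24*3**(3/4)/7
F(9/4) = -108/437 + 648*3**(3/4)/19
F(-4/3) = -114/91 + 36*3**(1/6)/7

undo the shared t-power: t**(3/2) on [0, 1); 2*sqrt(t) on [1, 3)
the 2 pieces separated at 1 each add one integral
for t in [0, 1): the term is ∫ t**(7/2)·t^(s-1)
segment [1, 3) carries 2*t**(5/2); integrate it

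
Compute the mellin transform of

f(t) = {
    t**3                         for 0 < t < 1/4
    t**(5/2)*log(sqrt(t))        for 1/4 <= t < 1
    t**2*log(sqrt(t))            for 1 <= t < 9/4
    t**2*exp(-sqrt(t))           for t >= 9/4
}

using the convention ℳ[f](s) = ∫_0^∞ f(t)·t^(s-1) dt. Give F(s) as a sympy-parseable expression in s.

2**(-2*s - 4)*(16*2**(2*s + 4)*(s + 2)**2*(2*s + 6)*(4*s + 4*(s + 2)**2 + 9)*uppergamma(2*s + 4, 3/2) - 16*2**(2*s + 4)*(s + 2)**2*(2*s + 6) + 4*2**(2*s + 4)*(2*s + 6)*(4*s + 4*(s + 2)**2 + 9) - 8*3**(2*s + 4)*(s + 2)*(2*s + 6)*(4*s + 4*(s + 2)**2 + 9)*log(2) + 8*3**(2*s + 4)*(s + 2)*(2*s + 6)*(4*s + 4*(s + 2)**2 + 9)*log(3) - 4*3**(2*s + 4)*(2*s + 6)*(4*s + 4*(s + 2)**2 + 9) + 16*(s + 2)**3*(2*s + 6)*log(2) + 8*(s + 2)**2*(2*s + 6)*log(2) + 8*(s + 2)**2*(2*s + 6) + 4*(s + 2)**2*(4*s + 4*(s + 2)**2 + 9))/(8*(s + 2)**2*(2*s + 6)*(4*s + 4*(s + 2)**2 + 9))
  Re(s) > -3

invert the shared t-power to get t on [0, 1/4); sqrt(t)*log(sqrt(t)) on [1/4, 1); log(sqrt(t)) on [1, 9/4); …
back out the power substitution: t**2 on [0, 1/2); t*log(t) on [1/2, 1); log(t) on [1, 3/2); …
cuts at 1/4, 1, 9/4: linearity sums the 4 kernel integrals
on [0, 1/4) integrate f = t**3 against the kernel
∫ over [1/4, 1) of t**(5/2)*log(sqrt(t))·t^(s-1) joins the sum
the [1, 9/4) slice contributes ∫ t**2*log(sqrt(t))·t^(s-1) dt
for t in [9/4, ∞): the term is ∫ t**2*exp(-sqrt(t))·t^(s-1)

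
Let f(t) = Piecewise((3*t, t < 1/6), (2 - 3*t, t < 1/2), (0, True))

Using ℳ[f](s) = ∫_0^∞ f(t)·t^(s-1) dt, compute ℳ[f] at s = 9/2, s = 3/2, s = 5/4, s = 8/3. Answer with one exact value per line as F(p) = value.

remove the common scale on t first: 3*t/2 on [0, 1/3); 2 - 3*t/2 on [1/3, 1)
remove the common scale on t first: t on [0, 1/2); 2 - t on [1/2, 3/2)
decompose at 1/6; ℳ[f](s) sums the 2 pieces' integrals
on [0, 1/6) integrate f = 3*t against the kernel
∫ (2 - 3*t)·t^(s-1) over [1/6, 1/2)

F(9/2) = sqrt(6)*(-26 + 1377*sqrt(3))/769824
F(3/2) = sqrt(6)*(-14 + 33*sqrt(3))/540
F(5/4) = 6**(3/4)*(-26 + 63*3**(1/4))/810
F(8/3) = 6**(1/3)*(-7 + 45*3**(2/3))/3168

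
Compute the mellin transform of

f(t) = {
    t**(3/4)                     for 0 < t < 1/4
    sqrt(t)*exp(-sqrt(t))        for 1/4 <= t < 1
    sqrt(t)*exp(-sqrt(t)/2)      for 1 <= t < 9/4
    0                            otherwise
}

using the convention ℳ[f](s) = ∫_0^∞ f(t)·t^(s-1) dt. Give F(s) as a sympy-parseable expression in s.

(2**(2*s + 1)*(4*s + 3)*uppergamma(2*s + 1, 1/2) - 2**(2*s + 1)*(4*s + 3)*uppergamma(2*s + 1, 1) + 2**(4*s + 2)*(4*s + 3)*uppergamma(2*s + 1, 1/2) - 2**(4*s + 2)*(4*s + 3)*uppergamma(2*s + 1, 3/4) + sqrt(2))/(4**s*(4*s + 3))
  Re(s) > -3/4

the power substitution comes off first: t**(3/2) on [0, 1/2); t*exp(-t) on [1/2, 1); t*exp(-t/2) on [1, 3/2)
undo the shared t-power: sqrt(t) on [0, 1/2); exp(-t) on [1/2, 1); exp(-t/2) on [1, 3/2)
the 3 pieces separated at 1/4, 1 each add one integral
[0, 1/4) adds the kernel integral of t**(3/4)
∫ sqrt(t)*exp(-sqrt(t))·t^(s-1) over [1/4, 1)
between 1 and 9/4 the integrand is sqrt(t)*exp(-sqrt(t)/2)·t^(s-1)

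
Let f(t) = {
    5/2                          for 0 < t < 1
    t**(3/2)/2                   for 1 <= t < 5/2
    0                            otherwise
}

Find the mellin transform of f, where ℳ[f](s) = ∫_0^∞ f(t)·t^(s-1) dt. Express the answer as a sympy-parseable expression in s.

(2*(5/2)**(s + 3/2)*s + 8*s + 15)/(2*s*(2*s + 3))
  Re(s) > 0

decompose at 1; ℳ[f](s) sums the 2 pieces' integrals
the [0, 1) slice contributes ∫ 5/2·t^(s-1) dt
on [1, 5/2) integrate f = t**(3/2)/2 against the kernel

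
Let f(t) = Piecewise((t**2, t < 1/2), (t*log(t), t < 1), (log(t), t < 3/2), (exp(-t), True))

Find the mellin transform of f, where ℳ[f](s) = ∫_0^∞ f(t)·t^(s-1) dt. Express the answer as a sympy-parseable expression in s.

integrate the 4 segments split at 1/2, 1, 3/2, then add the results
piece [0, 1/2): integrate t**2 against the kernel
∫ t*log(t)·t^(s-1) over [1/2, 1)
over [1, 3/2), the kernel integral of log(t) enters the sum
for t in [3/2, ∞): the term is ∫ exp(-t)·t^(s-1)

(4*2**s*s**2*(s + 2)*(s**2 + 2*s + 1)*uppergamma(s, 3/2) - 4*2**s*s**2*(s + 2) + 4*2**s*(s + 2)*(s**2 + 2*s + 1) + 3**s*s*(s + 2)*(-4*log(2) + 4*log(3))*(s**2 + 2*s + 1) - 4*3**s*(s + 2)*(s**2 + 2*s + 1) + s**3*(s + 2)*log(4) + s**2*(s + 2)*log(4) + 2*s**2*(s + 2) + s**2*(s**2 + 2*s + 1))/(4*2**s*s**2*(s + 2)*(s**2 + 2*s + 1))
  Re(s) > -2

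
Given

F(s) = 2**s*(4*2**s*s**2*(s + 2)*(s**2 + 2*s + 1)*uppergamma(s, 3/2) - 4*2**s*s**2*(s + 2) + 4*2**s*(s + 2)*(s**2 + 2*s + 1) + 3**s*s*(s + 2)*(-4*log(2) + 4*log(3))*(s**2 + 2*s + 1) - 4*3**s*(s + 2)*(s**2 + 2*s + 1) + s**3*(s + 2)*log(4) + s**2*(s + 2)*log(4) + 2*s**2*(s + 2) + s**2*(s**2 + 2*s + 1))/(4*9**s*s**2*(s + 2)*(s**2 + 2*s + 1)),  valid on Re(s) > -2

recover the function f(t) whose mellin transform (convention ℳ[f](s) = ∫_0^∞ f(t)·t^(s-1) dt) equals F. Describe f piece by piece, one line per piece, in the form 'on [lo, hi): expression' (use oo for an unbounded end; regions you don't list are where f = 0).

on [0, 2/9): 81*t**2/16
on [2/9, 4/9): 9*t*log(9*t/4)/4
on [4/9, 2/3): log(9*t/4)
on [2/3, oo): exp(-9*t/4)

undo the common scale on t: 81*t**2/4 on [0, 1/9); 9*t*log(9*t/2)/2 on [1/9, 2/9); log(9*t/2) on [2/9, 1/3); …
reversing the common scale on t: 9*t**2 on [0, 1/6); 3*t*log(3*t) on [1/6, 1/3); log(3*t) on [1/3, 1/2); …
remove the common scale on t first: t**2 on [0, 1/2); t*log(t) on [1/2, 1); log(t) on [1, 3/2); …
integrate the 4 segments split at 2/9, 4/9, 2/3, then add the results
piece [0, 2/9): integrate 81*t**2/16 against the kernel
[2/9, 4/9) adds the kernel integral of 9*t*log(9*t/4)/4
between 4/9 and 2/3 the integrand is log(9*t/4)·t^(s-1)
the [2/3, ∞) slice contributes ∫ exp(-9*t/4)·t^(s-1) dt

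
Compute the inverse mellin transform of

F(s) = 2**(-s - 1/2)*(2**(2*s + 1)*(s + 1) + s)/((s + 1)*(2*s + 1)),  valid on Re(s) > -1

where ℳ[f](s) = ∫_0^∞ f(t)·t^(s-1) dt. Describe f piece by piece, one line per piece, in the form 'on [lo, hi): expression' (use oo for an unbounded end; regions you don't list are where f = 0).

on [0, 1/2): sqrt(2)*t
on [1/2, 2): sqrt(t)/2

invert the shared t-power to get sqrt(2)*sqrt(t) on [0, 1/2); 1/2 on [1/2, 2)
strip the common scale on t: sqrt(t) on [0, 1); 1/2 on [1, 4)
peel off the power substitution: t on [0, 1); 1/2 on [1, 2)
decompose at 1/2; ℳ[f](s) sums the 2 pieces' integrals
on [0, 1/2): add ∫ sqrt(2)*t·t^(s-1) dt
segment [1/2, 2) carries sqrt(t)/2; integrate it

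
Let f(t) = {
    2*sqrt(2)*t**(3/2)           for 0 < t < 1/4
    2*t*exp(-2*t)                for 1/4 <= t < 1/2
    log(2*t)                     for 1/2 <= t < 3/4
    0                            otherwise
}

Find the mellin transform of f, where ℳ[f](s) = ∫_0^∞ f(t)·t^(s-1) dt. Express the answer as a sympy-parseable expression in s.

(4*2**s*s**3*uppergamma(s + 1, 1/2) - 4*2**s*s**3*uppergamma(s + 1, 1) + 6*2**s*s**2*uppergamma(s + 1, 1/2) - 6*2**s*s**2*uppergamma(s + 1, 1) + 4*2**s*s + 6*2**s + 3**s*s**2*(-4*log(2) + 4*log(3)) - 4*3**s*s + 3**s*s*(-6*log(2) + 6*log(3)) - 6*3**s + sqrt(2)*s**2)/(2*2**(2*s)*s**2*(2*s + 3))
  Re(s) > -3/2

peel off the common scale on t: t**(3/2) on [0, 1/2); t*exp(-t) on [1/2, 1); log(t) on [1, 3/2)
reversing the shared t-power: sqrt(t) on [0, 1/2); exp(-t) on [1/2, 1); log(t)/t on [1, 3/2)
split f at 1/4, 1/2: ℳ[f](s) collects 3 kernel integrals
the [0, 1/4) slice contributes ∫ 2*sqrt(2)*t**(3/2)·t^(s-1) dt
on [1/4, 1/2) integrate f = 2*t*exp(-2*t) against the kernel
on [1/2, 3/4): add ∫ log(2*t)·t^(s-1) dt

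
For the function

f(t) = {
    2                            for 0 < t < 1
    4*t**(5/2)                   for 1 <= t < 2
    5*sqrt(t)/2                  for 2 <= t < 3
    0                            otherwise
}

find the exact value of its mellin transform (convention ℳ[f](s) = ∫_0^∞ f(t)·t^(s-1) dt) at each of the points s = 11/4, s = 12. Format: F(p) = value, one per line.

along the cuts 1, 2, ℳ[f](s) splits into 3 integrals
over [0, 1), the kernel integral of 2 enters the sum
on [1, 2) integrate f = 4*t**(5/2) against the kernel
[2, 3) adds the kernel integral of 5*sqrt(t)/2

F(11/4) = -8/231 + 4976*2**(1/4)/273 + 270*3**(1/4)/13
F(12) = -19/174 + 536576*sqrt(2)/145 + 531441*sqrt(3)/5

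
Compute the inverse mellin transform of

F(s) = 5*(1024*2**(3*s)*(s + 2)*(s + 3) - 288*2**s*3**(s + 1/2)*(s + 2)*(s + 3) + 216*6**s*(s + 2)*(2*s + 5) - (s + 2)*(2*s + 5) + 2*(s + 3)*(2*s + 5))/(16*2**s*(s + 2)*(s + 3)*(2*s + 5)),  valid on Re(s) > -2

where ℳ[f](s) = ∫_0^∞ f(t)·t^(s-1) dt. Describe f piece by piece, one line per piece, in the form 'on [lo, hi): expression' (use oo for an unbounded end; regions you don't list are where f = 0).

on [0, 1/2): 5*t**2/2
on [1/2, 3): 5*t**3/2
on [3, 4): 5*t**(5/2)

slice at 1/2, 3, transform all 3 pieces, and sum them
on [0, 1/2) integrate f = 5*t**2/2 against the kernel
piece [1/2, 3): integrate 5*t**3/2 against the kernel
piece [3, 4): integrate 5*t**(5/2) against the kernel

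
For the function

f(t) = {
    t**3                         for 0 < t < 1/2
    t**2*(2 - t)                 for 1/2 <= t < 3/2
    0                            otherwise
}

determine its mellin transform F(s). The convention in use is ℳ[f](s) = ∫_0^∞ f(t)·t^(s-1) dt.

(9*3**s*(s + 2) + 36*3**s - 2*s - 8)/(8*2**s*(s + 2)*(s + 3))
  Re(s) > -3

remove the shared t-power first: t on [0, 1/2); 2 - t on [1/2, 3/2)
decompose at 1/2; ℳ[f](s) sums the 2 pieces' integrals
∫ over [0, 1/2) of t**3·t^(s-1) joins the sum
∫ over [1/2, 3/2) of t**2*(2 - t)·t^(s-1) joins the sum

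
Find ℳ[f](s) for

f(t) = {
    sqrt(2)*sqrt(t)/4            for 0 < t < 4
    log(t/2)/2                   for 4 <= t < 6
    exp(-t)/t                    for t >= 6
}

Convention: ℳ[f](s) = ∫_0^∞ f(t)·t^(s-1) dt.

strip the shared t-power: sqrt(2)*t**(3/2)/4 on [0, 4); t*log(t/2)/2 on [4, 6); exp(-t) on [6, ∞)
remove the common scale on t first: t**(3/2) on [0, 2); t*log(t) on [2, 3); exp(-2*t) on [3, ∞)
slice at 4, 6, transform all 3 pieces, and sum them
[0, 4) adds the kernel integral of sqrt(2)*sqrt(t)/4
on [4, 6): add ∫ log(t/2)/2·t^(s-1) dt
segment 6 to ∞ holds exp(-t)/t; add its integral

(-24**s*s**2*log(4) + 2*sqrt(2)*24**s*s**2 - 24**s*s*log(2) + 2*24**s*s + 24**s + 2*36**s*s**2*log(3) - 2*36**s*s + 36**s*s*log(3) - 36**s + 4*6**s*s**3*uppergamma(s - 1, 6) + 2*6**s*s**2*uppergamma(s - 1, 6))/(2*6**s*s**2*(2*s + 1))
  Re(s) > -1/2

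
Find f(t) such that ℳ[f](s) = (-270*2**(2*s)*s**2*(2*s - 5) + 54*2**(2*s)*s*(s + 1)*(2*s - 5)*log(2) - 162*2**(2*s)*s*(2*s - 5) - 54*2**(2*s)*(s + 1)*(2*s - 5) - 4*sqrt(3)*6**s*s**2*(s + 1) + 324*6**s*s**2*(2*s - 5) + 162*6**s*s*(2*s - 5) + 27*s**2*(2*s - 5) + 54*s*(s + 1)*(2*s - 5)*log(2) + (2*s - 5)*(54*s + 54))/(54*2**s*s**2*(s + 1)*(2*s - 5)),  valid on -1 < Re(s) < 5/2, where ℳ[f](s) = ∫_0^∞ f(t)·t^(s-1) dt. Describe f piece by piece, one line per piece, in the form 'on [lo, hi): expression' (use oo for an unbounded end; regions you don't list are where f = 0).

treat the 4 regions marked off by 1/2, 2, 3 separately and sum
[0, 1/2) adds the kernel integral of t
over [1/2, 2), the kernel integral of log(t) enters the sum
over [2, 3), the kernel integral of (t + 3) enters the sum
piece [3, ∞): integrate t**(-5/2) against the kernel

on [0, 1/2): t
on [1/2, 2): log(t)
on [2, 3): t + 3
on [3, oo): t**(-5/2)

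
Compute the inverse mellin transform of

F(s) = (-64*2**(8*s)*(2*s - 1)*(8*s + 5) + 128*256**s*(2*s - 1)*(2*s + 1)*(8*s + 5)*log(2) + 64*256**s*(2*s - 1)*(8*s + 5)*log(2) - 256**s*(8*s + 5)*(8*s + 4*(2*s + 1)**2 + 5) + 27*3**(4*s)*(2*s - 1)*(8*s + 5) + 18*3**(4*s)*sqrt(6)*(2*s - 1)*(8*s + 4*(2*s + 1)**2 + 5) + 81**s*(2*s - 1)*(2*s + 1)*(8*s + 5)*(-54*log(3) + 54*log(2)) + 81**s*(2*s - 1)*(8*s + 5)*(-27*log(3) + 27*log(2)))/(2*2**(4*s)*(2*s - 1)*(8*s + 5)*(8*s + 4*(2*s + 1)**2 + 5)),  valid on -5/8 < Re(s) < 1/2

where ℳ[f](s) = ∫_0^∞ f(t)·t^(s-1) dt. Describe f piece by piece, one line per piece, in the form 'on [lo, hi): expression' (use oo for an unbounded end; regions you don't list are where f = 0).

invert the shared t-power to get t**(1/8) on [0, 81/16); t**(1/4)*log(t**(1/4)) on [81/16, 16); 1/t on [16, ∞)
reversing the power substitution: t**(1/4) on [0, 9/4); sqrt(t)*log(sqrt(t)) on [9/4, 4); t**(-2) on [4, ∞)
peel off the power substitution: sqrt(t) on [0, 3/2); t*log(t) on [3/2, 2); t**(-4) on [2, ∞)
decompose at 81/16, 16; ℳ[f](s) sums the 3 pieces' integrals
segment 0 to 81/16 holds t**(5/8); add its integral
segment 81/16 to 16 holds t**(3/4)*log(t**(1/4)); add its integral
[16, ∞) adds the kernel integral of 1/sqrt(t)

on [0, 81/16): t**(5/8)
on [81/16, 16): t**(3/4)*log(t**(1/4))
on [16, oo): 1/sqrt(t)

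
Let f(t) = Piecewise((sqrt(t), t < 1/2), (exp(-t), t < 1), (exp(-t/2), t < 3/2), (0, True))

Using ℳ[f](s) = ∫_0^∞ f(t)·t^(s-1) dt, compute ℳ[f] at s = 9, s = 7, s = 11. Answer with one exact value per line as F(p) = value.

breakpoints 1/2, 1: one integral from each of the 3 segments
piece [0, 1/2): integrate sqrt(t) against the kernel
the [1/2, 1) slice contributes ∫ exp(-t)·t^(s-1) dt
[1, 3/2) adds the kernel integral of exp(-t/2)

F(9) = -5593984641*exp(-3/4)/128 - 109601*exp(-1) + sqrt(2)/9728 + 8730218097*exp(-1/2)/256
F(7) = -6243201*exp(-3/4)/32 - 1957*exp(-1) + sqrt(2)/1920 + 9800517*exp(-1/2)/64
F(11) = -8055338729409*exp(-3/4)/512 - 9864101*exp(-1) + sqrt(2)/47104 + 12553134696189*exp(-1/2)/1024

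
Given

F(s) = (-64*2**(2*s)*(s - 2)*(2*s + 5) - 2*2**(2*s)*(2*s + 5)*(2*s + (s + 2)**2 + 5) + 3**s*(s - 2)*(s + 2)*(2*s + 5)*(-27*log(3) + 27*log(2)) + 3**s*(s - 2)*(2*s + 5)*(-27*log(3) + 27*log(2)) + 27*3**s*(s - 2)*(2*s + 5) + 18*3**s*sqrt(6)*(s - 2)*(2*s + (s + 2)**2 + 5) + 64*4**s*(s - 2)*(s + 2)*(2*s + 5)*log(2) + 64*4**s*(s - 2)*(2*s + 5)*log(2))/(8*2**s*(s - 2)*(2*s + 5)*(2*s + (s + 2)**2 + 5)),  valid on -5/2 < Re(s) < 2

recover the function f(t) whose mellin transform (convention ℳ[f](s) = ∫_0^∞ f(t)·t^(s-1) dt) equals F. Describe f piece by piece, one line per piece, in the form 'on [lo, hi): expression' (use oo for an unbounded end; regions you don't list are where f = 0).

peel off the shared t-power: sqrt(t) on [0, 3/2); t*log(t) on [3/2, 2); t**(-4) on [2, ∞)
breakpoints 3/2, 2: one integral from each of the 3 segments
[0, 3/2) adds the kernel integral of t**(5/2)
for t in [3/2, 2): the term is ∫ t**3*log(t)·t^(s-1)
on [2, ∞) integrate f = t**(-2) against the kernel

on [0, 3/2): t**(5/2)
on [3/2, 2): t**3*log(t)
on [2, oo): t**(-2)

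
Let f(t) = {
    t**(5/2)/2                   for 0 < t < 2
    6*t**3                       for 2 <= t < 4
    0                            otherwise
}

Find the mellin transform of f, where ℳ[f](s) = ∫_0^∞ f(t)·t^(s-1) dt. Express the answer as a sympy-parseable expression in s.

along the cuts 2, ℳ[f](s) splits into 2 integrals
on [0, 2): add ∫ t**(5/2)/2·t^(s-1) dt
over [2, 4), the kernel integral of 6*t**3 enters the sum

4*(96*2**(2*s)*(2*s + 5) - 12*2**s*(2*s + 5) + 2**(s + 1/2)*(s + 3))/((s + 3)*(2*s + 5))
  Re(s) > -5/2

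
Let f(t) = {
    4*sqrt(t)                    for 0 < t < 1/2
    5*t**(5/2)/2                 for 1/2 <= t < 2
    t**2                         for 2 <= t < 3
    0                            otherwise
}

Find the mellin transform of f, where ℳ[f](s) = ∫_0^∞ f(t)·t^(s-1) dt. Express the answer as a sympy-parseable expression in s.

treat the 3 regions marked off by 1/2, 2 separately and sum
∫ over [0, 1/2) of 4*sqrt(t)·t^(s-1) joins the sum
over [1/2, 2), the kernel integral of 5*t**(5/2)/2 enters the sum
on [2, 3) integrate f = t**2 against the kernel

(-5*2**(-s - 5/2)*(s + 2)*(2*s + 1) + 8*2**(-s - 1/2)*(s + 2)*(2*s + 5) - 2**(s + 2)*(2*s + 1)*(2*s + 5) + 5*2**(s + 5/2)*(s + 2)*(2*s + 1) + 3**(s + 2)*(2*s + 1)*(2*s + 5))/((s + 2)*(2*s + 1)*(2*s + 5))
  Re(s) > -1/2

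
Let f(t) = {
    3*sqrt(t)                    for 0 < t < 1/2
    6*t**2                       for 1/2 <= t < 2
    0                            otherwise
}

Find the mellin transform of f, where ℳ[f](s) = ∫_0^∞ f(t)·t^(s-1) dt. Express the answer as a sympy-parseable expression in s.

summing 2 kernel integrals split by 1/2 yields ℳ[f](s)
between 0 and 1/2 the integrand is 3*sqrt(t)·t^(s-1)
piece [1/2, 2): integrate 6*t**2 against the kernel

3*(16*2**s*(2*s + 1) + 2*2**(1/2 - s)*(s + 2) - (2*s + 1)/2**s)/(2*(s + 2)*(2*s + 1))
  Re(s) > -1/2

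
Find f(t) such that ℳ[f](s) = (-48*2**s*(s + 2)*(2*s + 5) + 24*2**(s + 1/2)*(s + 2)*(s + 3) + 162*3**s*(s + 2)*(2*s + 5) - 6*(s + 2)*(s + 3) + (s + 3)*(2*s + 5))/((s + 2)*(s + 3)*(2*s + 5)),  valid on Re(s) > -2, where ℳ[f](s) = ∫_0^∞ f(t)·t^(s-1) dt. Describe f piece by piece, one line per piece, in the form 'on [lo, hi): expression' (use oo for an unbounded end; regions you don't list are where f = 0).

summing 3 kernel integrals split by 1, 2 yields ℳ[f](s)
on [0, 1): add ∫ t**2·t^(s-1) dt
between 1 and 2 the integrand is 3*t**(5/2)·t^(s-1)
for t in [2, 3): the term is ∫ 6*t**3·t^(s-1)

on [0, 1): t**2
on [1, 2): 3*t**(5/2)
on [2, 3): 6*t**3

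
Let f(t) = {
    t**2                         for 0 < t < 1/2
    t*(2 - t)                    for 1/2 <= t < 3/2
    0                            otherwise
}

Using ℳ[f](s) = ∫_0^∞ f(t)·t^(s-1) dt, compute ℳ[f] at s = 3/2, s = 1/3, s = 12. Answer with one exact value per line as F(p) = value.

F(3/2) = -9*sqrt(2)/140 + 117*sqrt(6)/280
F(1/3) = 3*2**(2/3)*(-5 + 12*3**(1/3))/56
F(12) = 3871923/425984

the shared t-power comes off first: t on [0, 1/2); 2 - t on [1/2, 3/2)
linearity at 1/2 turns ℳ[f](s) into 2 summed integrals
between 0 and 1/2 the integrand is t**2·t^(s-1)
segment 1/2 to 3/2 holds t*(2 - t); add its integral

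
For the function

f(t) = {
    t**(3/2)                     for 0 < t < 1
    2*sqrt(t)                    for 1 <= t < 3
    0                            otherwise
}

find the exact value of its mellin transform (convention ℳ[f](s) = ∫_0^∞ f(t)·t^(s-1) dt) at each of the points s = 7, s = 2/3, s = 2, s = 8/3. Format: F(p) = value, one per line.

treat the 2 regions marked off by 1 separately and sum
between 0 and 1 the integrand is t**(3/2)·t^(s-1)
segment [1, 3) carries 2*sqrt(t); integrate it

F(7) = -38/255 + 2916*sqrt(3)/5
F(2/3) = -114/91 + 36*3**(1/6)/7
F(2) = -18/35 + 36*sqrt(3)/5
F(8/3) = -186/475 + 324*3**(1/6)/19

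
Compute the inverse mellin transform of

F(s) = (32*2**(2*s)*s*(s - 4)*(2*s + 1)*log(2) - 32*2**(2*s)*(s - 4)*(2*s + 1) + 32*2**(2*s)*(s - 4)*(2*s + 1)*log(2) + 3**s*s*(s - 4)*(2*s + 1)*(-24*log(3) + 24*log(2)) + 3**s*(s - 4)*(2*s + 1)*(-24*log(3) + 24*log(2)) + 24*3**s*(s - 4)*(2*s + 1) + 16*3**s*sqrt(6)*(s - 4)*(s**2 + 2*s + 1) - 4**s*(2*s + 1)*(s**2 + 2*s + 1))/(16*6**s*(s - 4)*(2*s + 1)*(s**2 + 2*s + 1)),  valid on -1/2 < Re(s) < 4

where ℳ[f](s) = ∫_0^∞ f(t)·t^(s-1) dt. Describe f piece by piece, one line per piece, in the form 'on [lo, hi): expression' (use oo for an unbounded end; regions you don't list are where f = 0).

strip the common scale on t: sqrt(t) on [0, 3/2); t*log(t) on [3/2, 2); t**(-4) on [2, ∞)
slice at 1/2, 2/3, transform all 3 pieces, and sum them
on [0, 1/2) integrate f = sqrt(3)*sqrt(t) against the kernel
on [1/2, 2/3) integrate f = 3*t*log(3*t) against the kernel
for t in [2/3, ∞): the term is ∫ 1/(81*t**4)·t^(s-1)

on [0, 1/2): sqrt(3)*sqrt(t)
on [1/2, 2/3): 3*t*log(3*t)
on [2/3, oo): 1/(81*t**4)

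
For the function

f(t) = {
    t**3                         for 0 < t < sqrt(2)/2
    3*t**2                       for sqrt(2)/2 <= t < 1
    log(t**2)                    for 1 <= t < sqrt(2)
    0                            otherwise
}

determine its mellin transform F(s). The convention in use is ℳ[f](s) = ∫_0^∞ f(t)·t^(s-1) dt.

undo the power substitution: t**(3/2) on [0, 1/2); 3*t on [1/2, 1); log(t) on [1, 2)
linearity at sqrt(2)/2, 1 turns ℳ[f](s) into 3 summed integrals
for t in [0, sqrt(2)/2): the term is ∫ t**3·t^(s-1)
∫ over [sqrt(2)/2, 1) of 3*t**2·t^(s-1) joins the sum
∫ over [1, sqrt(2)) of log(t**2)·t^(s-1) joins the sum

(sqrt(2)/2)**s*(12*2**(s/2)*s**2*(s + 3) + 8*2**(s/2)*(s + 2)*(s + 3) + 4*2**s*s*(s + 2)*(s + 3)*log(2) - 8*2**s*(s + 2)*(s + 3) + sqrt(2)*s**2*(s + 2) - 6*s**2*(s + 3))/(4*s**2*(s + 2)*(s + 3))
  Re(s) > -3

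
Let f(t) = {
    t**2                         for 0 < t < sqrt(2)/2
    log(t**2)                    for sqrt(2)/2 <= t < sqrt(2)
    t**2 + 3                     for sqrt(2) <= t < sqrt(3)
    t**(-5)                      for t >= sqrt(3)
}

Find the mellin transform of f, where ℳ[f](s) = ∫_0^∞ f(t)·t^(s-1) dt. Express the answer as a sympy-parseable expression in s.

remove the power substitution first: t on [0, 1/2); log(t) on [1/2, 2); t + 3 on [2, 3); …
the 4 pieces separated at sqrt(2)/2, sqrt(2), sqrt(3) each add one integral
for t in [0, sqrt(2)/2): the term is ∫ t**2·t^(s-1)
segment sqrt(2)/2 to sqrt(2) holds log(t**2); add its integral
segment sqrt(2) to sqrt(3) holds (t**2 + 3); add its integral
∫ over [sqrt(3), ∞) of t**(-5)·t^(s-1) joins the sum

(-135*2**s*s**2*(s - 5)/2 + 27*2**s*s*(s/2 + 1)*(s - 5)*log(2) - 81*2**s*s*(s - 5) - 54*2**s*(s/2 + 1)*(s - 5) - sqrt(3)*6**(s/2)*s**2*(s/2 + 1) + 81*6**(s/2)*s**2*(s - 5) + 81*6**(s/2)*s*(s - 5) + 27*s**2*(s - 5)/4 + 27*s*(s/2 + 1)*(s - 5)*log(2) + (s - 5)*(27*s + 54))/(27*2**(s/2)*s**2*(s/2 + 1)*(s - 5))
  -2 < Re(s) < 5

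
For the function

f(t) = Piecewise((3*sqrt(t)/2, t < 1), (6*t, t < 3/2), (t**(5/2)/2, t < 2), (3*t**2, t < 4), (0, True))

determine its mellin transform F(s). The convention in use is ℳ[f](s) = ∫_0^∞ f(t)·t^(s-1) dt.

(192*2**(2*s)*(s + 1)*(2*s + 1)*(2*s + 5) - 48*2**s*(s + 1)*(2*s + 1)*(2*s + 5) + 16*2**(s + 1/2)*(s + 1)*(s + 2)*(2*s + 1) - 9*(3/2)**(s + 1/2)*(s + 1)*(s + 2)*(2*s + 1) + 12*(s + 1)*(s + 2)*(2*s + 5) - 24*(s + 2)*(2*s + 1)*(2*s + 5) + 36*3**s*(s + 2)*(2*s + 1)*(2*s + 5)/2**s)/(4*(s + 1)*(s + 2)*(2*s + 1)*(2*s + 5))
  Re(s) > -1/2

integrate the 4 segments split at 1, 3/2, 2, then add the results
on [0, 1) integrate f = 3*sqrt(t)/2 against the kernel
over [1, 3/2), the kernel integral of 6*t enters the sum
on [3/2, 2): add ∫ t**(5/2)/2·t^(s-1) dt
∫ over [2, 4) of 3*t**2·t^(s-1) joins the sum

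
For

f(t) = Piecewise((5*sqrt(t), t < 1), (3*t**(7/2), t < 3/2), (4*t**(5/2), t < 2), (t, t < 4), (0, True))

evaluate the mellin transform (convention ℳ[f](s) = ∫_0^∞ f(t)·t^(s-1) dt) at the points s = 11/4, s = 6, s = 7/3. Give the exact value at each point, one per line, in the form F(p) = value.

F(11/4) = -32*2**(3/4)/15 - 891*2**(3/4)*3**(1/4)/5600 + 344/325 + 512*2**(1/4)/21 + 512*sqrt(2)/15
F(6) = 6561*sqrt(6)/165376 + 2048*sqrt(2)/17 + 4016016/1729
F(7/3) = -12*2**(1/3)/5 - 4617*2**(1/6)*3**(5/6)/32480 + 744/595 + 384*2**(5/6)/29 + 96*2**(2/3)/5

the 4 pieces separated at 1, 3/2, 2 each add one integral
piece [0, 1): integrate 5*sqrt(t) against the kernel
∫ 3*t**(7/2)·t^(s-1) over [1, 3/2)
segment 3/2 to 2 holds 4*t**(5/2); add its integral
piece [2, 4): integrate t against the kernel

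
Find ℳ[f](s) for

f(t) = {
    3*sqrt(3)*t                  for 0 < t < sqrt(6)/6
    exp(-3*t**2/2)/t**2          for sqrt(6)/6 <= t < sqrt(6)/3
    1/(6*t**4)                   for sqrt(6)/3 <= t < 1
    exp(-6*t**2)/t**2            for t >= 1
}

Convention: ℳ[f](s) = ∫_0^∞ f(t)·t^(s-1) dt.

(-18*2**s*6**(s/2)*(s - 4)*(s + 1)*uppergamma(s/2 - 1, 1) - 9*2**s*6**(s/2)*(s + 1) + 18*24**(s/2)*(s - 4)*(s + 1)*uppergamma(s/2 - 1, 1/4) + 72*6**(s/2)*(s - 4)*(s + 1)*uppergamma(s/2 - 1, 6) + 36*sqrt(2)*6**(s/2)*(s - 4) + 4*6**s*(s + 1))/(24*6**s*(s - 4)*(s + 1))
  Re(s) > -1

back out the power substitution: 3*sqrt(3)*sqrt(t) on [0, 1/6); exp(-3*t/2)/t on [1/6, 2/3); 1/(6*t**2) on [2/3, 1); …
reversing the shared t-power: 3*sqrt(3)*t**(3/2) on [0, 1/6); exp(-3*t/2) on [1/6, 2/3); 1/(6*t) on [2/3, 1); …
back out the common scale on t: t**(3/2) on [0, 1/2); exp(-t/2) on [1/2, 2); 1/(2*t) on [2, 3); …
decompose at sqrt(6)/6, sqrt(6)/3, 1; ℳ[f](s) sums the 4 pieces' integrals
over [0, sqrt(6)/6), the kernel integral of 3*sqrt(3)*t enters the sum
between sqrt(6)/6 and sqrt(6)/3 the integrand is exp(-3*t**2/2)/t**2·t^(s-1)
segment sqrt(6)/3 to 1 holds 1/(6*t**4); add its integral
on [1, ∞) integrate f = exp(-6*t**2)/t**2 against the kernel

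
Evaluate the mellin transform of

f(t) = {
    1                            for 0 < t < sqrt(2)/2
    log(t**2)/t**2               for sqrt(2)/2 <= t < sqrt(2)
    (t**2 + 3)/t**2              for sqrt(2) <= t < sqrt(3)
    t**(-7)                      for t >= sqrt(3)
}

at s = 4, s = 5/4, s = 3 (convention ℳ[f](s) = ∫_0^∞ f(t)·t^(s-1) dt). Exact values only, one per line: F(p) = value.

strip the power substitution: 1 on [0, 1/2); log(t)/t on [1/2, 2); (t + 3)/t on [2, 3); …
remove the shared t-power first: t on [0, 1/2); log(t) on [1/2, 2); t + 3 on [2, 3); …
the 4 pieces separated at sqrt(2)/2, sqrt(2), sqrt(3) each add one integral
segment 0 to sqrt(2)/2 holds 1; add its integral
∫ over [sqrt(2)/2, sqrt(2)) of log(t**2)/t**2·t^(s-1) joins the sum
∫ (t**2 + 3)/t**2·t^(s-1) over [sqrt(2), sqrt(3))
over [sqrt(3), ∞), the kernel integral of t**(-7) enters the sum

F(4) = sqrt(3)/27 + 5*log(2)/4 + 33/16
F(5/4) = -4*2**(3/8)*log(2)/3 - 8*3**(5/8)/15 - 26*2**(5/8)/45 - 2*2**(5/8)*log(2)/3 + 4*3**(1/8)/621 + 178*2**(3/8)/45
F(3) = sqrt(2)*(-330 + sqrt(2) + 108*log(2) + 144*sqrt(6))/72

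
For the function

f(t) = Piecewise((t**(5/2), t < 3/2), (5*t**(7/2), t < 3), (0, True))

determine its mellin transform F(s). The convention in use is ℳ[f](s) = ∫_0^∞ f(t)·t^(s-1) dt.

summing 2 kernel integrals split by 3/2 yields ℳ[f](s)
segment [0, 3/2) carries t**(5/2); integrate it
for t in [3/2, 3): the term is ∫ 5*t**(7/2)·t^(s-1)

3**(s + 5/2)*(15*2**(1/2 - s)*(-2*s - 5) + 2**(3/2 - s)*(2*s + 7) + 480*s + 1200)/(8*(2*s + 5)*(2*s + 7))
  Re(s) > -5/2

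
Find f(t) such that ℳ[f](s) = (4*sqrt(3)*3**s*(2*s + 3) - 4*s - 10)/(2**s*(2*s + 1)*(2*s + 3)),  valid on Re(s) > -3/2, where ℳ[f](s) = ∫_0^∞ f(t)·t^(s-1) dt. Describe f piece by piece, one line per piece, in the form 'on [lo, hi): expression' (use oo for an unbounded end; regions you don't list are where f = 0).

on [0, 1/2): 2*sqrt(2)*t**(3/2)
on [1/2, 3/2): 2*sqrt(2)*sqrt(t)

reversing the common scale on t: t**(3/2) on [0, 1); 2*sqrt(t) on [1, 3)
cuts at 1/2: linearity sums the 2 kernel integrals
over [0, 1/2), the kernel integral of 2*sqrt(2)*t**(3/2) enters the sum
on [1/2, 3/2) integrate f = 2*sqrt(2)*sqrt(t) against the kernel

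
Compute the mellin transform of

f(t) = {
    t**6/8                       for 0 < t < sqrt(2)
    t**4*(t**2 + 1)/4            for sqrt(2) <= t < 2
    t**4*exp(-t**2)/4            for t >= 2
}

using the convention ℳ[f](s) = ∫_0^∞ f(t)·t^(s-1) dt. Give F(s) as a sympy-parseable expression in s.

(-16*2**(s/2)*s - 80*2**(s/2) + 160*2**s*s + 704*2**s + s**2*uppergamma(s/2 + 2, 4) + 10*s*uppergamma(s/2 + 2, 4) + 24*uppergamma(s/2 + 2, 4))/(8*s**2 + 80*s + 192)
  Re(s) > -6

back out the power substitution: t**3/8 on [0, 2); t**2*(t + 1)/4 on [2, 4); t**2*exp(-t)/4 on [4, ∞)
peel off the common scale on t: t**3 on [0, 1); t**2*(2*t + 1) on [1, 2); t**2*exp(-2*t) on [2, ∞)
strip the shared t-power: t on [0, 1); 2*t + 1 on [1, 2); exp(-2*t) on [2, ∞)
breakpoints sqrt(2), 2: one integral from each of the 3 segments
segment [0, sqrt(2)) carries t**6/8; integrate it
segment [sqrt(2), 2) carries t**4*(t**2 + 1)/4; integrate it
over [2, ∞), the kernel integral of t**4*exp(-t**2)/4 enters the sum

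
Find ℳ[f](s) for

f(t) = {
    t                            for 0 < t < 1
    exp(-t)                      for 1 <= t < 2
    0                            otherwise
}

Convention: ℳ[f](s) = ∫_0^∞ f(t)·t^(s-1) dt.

((s + 1)*uppergamma(s, 1) - (s + 1)*uppergamma(s, 2) + 1)/(s + 1)
  Re(s) > -1

linearity at 1 turns ℳ[f](s) into 2 summed integrals
on [0, 1) integrate f = t against the kernel
the [1, 2) slice contributes ∫ exp(-t)·t^(s-1) dt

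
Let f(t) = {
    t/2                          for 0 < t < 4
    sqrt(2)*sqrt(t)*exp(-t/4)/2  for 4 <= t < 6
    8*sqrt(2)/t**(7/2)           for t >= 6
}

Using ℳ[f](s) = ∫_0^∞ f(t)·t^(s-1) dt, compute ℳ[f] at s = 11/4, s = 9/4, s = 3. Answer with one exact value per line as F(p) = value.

invert the common scale on t to get t on [0, 2); sqrt(t)*exp(-t/2) on [2, 3); t**(-7/2) on [3, ∞)
peel off the shared t-power: sqrt(t) on [0, 2); exp(-t/2) on [2, 3); t**(-4) on [3, ∞)
f breaks at 4, 6 into 3 integrals to sum
[0, 4) adds the kernel integral of t/2
segment 4 to 6 holds sqrt(2)*sqrt(t)*exp(-t/4)/2; add its integral
over [6, ∞), the kernel integral of 8*sqrt(2)/t**(7/2) enters the sum

F(11/4) = -64*uppergamma(13/4, 3/2) + 16*2**(3/4)*3**(1/4)/9 + 256*sqrt(2)/15 + 64*uppergamma(13/4, 1)
F(9/4) = -32*uppergamma(11/4, 3/2) + 16*2**(1/4)*3**(3/4)/45 + 128*sqrt(2)/13 + 32*uppergamma(11/4, 1)
F(3) = -624*sqrt(3)*exp(-3/2) - 120*sqrt(2)*sqrt(pi)*erfc(sqrt(6)/2) + 16*sqrt(3)/3 + 32 + 120*sqrt(2)*sqrt(pi)*erfc(1) + 464*sqrt(2)*exp(-1)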